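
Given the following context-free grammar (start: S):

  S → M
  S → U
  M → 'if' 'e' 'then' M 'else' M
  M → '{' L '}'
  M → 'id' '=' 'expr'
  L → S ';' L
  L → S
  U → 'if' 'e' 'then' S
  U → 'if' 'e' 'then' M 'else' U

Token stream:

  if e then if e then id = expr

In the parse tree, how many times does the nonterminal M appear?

[S [U if e then [S [U if e then [S [M id = expr]]]]]]

1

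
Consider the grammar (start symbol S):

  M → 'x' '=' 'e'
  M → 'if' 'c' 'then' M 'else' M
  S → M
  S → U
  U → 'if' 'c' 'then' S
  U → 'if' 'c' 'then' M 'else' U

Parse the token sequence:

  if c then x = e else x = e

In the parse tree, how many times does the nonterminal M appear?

3

[S [M if c then [M x = e] else [M x = e]]]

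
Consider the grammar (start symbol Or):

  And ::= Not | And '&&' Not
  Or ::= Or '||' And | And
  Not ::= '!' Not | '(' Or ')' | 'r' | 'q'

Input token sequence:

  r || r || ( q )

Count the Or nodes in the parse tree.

4

[Or [Or [Or [And [Not r]]] || [And [Not r]]] || [And [Not ( [Or [And [Not q]]] )]]]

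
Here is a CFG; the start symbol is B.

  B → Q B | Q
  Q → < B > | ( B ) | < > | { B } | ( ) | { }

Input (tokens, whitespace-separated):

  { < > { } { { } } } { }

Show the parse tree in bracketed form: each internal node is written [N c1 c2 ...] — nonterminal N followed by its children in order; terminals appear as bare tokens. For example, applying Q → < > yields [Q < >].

B
Q B
{ B } B
{ Q B } B
{ < > B } B
{ < > Q B } B
{ < > { } B } B
{ < > { } Q } B
{ < > { } { B } } B
{ < > { } { Q } } B
{ < > { } { { } } } B
{ < > { } { { } } } Q
{ < > { } { { } } } { }

[B [Q { [B [Q < >] [B [Q { }] [B [Q { [B [Q { }]] }]]]] }] [B [Q { }]]]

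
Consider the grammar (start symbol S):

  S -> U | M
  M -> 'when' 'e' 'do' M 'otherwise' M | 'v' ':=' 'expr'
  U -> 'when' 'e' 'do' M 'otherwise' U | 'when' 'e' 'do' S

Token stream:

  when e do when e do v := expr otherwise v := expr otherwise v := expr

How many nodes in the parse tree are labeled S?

1

[S [M when e do [M when e do [M v := expr] otherwise [M v := expr]] otherwise [M v := expr]]]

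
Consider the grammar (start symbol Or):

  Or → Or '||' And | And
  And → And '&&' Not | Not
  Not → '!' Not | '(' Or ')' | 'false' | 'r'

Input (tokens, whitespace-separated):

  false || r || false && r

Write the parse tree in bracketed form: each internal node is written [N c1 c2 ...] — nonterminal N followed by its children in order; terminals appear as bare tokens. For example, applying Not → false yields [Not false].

[Or [Or [Or [And [Not false]]] || [And [Not r]]] || [And [And [Not false]] && [Not r]]]

Or
Or || And
Or || And || And
And || And || And
Not || And || And
false || And || And
false || Not || And
false || r || And
false || r || And && Not
false || r || Not && Not
false || r || false && Not
false || r || false && r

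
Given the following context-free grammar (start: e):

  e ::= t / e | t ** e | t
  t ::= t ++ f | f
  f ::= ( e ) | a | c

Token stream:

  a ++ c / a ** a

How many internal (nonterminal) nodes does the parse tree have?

[e [t [t [f a]] ++ [f c]] / [e [t [f a]] ** [e [t [f a]]]]]

11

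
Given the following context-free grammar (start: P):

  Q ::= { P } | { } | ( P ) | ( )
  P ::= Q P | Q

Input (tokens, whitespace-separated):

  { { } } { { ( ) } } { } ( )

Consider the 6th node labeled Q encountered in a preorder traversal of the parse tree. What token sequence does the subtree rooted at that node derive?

{ }

[P [Q { [P [Q { }]] }] [P [Q { [P [Q { [P [Q ( )]] }]] }] [P [Q { }] [P [Q ( )]]]]]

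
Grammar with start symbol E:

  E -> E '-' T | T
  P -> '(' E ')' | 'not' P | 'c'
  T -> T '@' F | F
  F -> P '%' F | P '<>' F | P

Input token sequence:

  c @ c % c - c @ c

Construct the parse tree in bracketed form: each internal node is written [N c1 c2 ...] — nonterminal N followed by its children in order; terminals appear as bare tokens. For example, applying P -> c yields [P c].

[E [E [T [T [F [P c]]] @ [F [P c] % [F [P c]]]]] - [T [T [F [P c]]] @ [F [P c]]]]

E
E - T
T - T
T @ F - T
F @ F - T
P @ F - T
c @ F - T
c @ P % F - T
c @ c % F - T
c @ c % P - T
c @ c % c - T
c @ c % c - T @ F
c @ c % c - F @ F
c @ c % c - P @ F
c @ c % c - c @ F
c @ c % c - c @ P
c @ c % c - c @ c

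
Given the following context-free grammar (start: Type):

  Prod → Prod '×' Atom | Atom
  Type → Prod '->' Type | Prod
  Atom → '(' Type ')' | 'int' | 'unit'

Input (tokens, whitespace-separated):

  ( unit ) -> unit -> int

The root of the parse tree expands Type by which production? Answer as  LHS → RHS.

[Type [Prod [Atom ( [Type [Prod [Atom unit]]] )]] -> [Type [Prod [Atom unit]] -> [Type [Prod [Atom int]]]]]

Type → Prod '->' Type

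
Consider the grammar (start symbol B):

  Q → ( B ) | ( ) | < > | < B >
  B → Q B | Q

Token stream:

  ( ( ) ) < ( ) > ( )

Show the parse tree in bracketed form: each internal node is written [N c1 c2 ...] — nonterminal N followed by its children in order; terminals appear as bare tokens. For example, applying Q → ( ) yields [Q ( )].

[B [Q ( [B [Q ( )]] )] [B [Q < [B [Q ( )]] >] [B [Q ( )]]]]

B
Q B
( B ) B
( Q ) B
( ( ) ) B
( ( ) ) Q B
( ( ) ) < B > B
( ( ) ) < Q > B
( ( ) ) < ( ) > B
( ( ) ) < ( ) > Q
( ( ) ) < ( ) > ( )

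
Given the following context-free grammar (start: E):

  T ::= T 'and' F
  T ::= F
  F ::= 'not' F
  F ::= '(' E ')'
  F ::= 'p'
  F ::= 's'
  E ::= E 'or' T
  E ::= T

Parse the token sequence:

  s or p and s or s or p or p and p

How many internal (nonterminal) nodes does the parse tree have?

[E [E [E [E [E [T [F s]]] or [T [T [F p]] and [F s]]] or [T [F s]]] or [T [F p]]] or [T [T [F p]] and [F p]]]

19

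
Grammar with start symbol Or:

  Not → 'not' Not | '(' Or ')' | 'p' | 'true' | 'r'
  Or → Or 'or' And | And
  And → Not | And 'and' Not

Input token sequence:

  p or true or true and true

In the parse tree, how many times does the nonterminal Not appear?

4

[Or [Or [Or [And [Not p]]] or [And [Not true]]] or [And [And [Not true]] and [Not true]]]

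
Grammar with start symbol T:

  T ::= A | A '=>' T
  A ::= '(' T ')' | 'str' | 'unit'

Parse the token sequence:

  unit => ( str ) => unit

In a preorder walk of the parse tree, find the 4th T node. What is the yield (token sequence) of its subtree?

[T [A unit] => [T [A ( [T [A str]] )] => [T [A unit]]]]

unit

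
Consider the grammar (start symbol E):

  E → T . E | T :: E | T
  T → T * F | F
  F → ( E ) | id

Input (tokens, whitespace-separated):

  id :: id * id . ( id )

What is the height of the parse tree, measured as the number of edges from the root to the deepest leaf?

[E [T [F id]] :: [E [T [T [F id]] * [F id]] . [E [T [F ( [E [T [F id]]] )]]]]]

8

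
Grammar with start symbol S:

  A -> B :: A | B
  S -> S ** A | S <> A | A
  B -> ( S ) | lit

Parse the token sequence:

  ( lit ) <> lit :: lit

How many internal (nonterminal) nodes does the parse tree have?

11

[S [S [A [B ( [S [A [B lit]]] )]]] <> [A [B lit] :: [A [B lit]]]]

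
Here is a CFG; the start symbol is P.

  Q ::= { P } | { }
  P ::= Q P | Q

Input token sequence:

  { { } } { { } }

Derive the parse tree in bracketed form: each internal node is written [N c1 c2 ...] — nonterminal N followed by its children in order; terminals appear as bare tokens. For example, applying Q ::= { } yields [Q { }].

P
Q P
{ P } P
{ Q } P
{ { } } P
{ { } } Q
{ { } } { P }
{ { } } { Q }
{ { } } { { } }

[P [Q { [P [Q { }]] }] [P [Q { [P [Q { }]] }]]]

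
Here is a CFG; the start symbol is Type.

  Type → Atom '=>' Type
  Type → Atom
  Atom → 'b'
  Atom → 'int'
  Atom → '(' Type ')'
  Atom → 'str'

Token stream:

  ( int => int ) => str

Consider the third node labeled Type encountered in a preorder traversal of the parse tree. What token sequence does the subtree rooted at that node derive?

int

[Type [Atom ( [Type [Atom int] => [Type [Atom int]]] )] => [Type [Atom str]]]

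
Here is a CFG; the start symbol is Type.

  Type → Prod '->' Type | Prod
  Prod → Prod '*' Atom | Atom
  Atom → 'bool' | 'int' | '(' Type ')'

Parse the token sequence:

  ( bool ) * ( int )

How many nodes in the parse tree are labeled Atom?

[Type [Prod [Prod [Atom ( [Type [Prod [Atom bool]]] )]] * [Atom ( [Type [Prod [Atom int]]] )]]]

4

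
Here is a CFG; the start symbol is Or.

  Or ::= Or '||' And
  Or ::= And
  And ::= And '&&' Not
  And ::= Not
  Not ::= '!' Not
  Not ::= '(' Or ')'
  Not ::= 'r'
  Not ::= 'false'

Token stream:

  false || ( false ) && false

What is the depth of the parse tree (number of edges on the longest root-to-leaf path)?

7

[Or [Or [And [Not false]]] || [And [And [Not ( [Or [And [Not false]]] )]] && [Not false]]]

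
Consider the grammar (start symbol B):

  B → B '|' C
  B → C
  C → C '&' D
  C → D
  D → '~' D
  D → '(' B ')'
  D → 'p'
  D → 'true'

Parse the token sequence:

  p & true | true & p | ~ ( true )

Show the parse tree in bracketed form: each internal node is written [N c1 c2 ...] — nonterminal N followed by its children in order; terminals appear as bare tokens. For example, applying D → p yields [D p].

B
B | C
B | C | C
C | C | C
C & D | C | C
D & D | C | C
p & D | C | C
p & true | C | C
p & true | C & D | C
p & true | D & D | C
p & true | true & D | C
p & true | true & p | C
p & true | true & p | D
p & true | true & p | ~ D
p & true | true & p | ~ ( B )
p & true | true & p | ~ ( C )
p & true | true & p | ~ ( D )
p & true | true & p | ~ ( true )

[B [B [B [C [C [D p]] & [D true]]] | [C [C [D true]] & [D p]]] | [C [D ~ [D ( [B [C [D true]]] )]]]]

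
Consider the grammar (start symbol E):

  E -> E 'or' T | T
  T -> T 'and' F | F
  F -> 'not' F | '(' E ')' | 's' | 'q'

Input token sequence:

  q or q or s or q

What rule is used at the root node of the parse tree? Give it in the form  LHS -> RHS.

E -> E 'or' T

[E [E [E [E [T [F q]]] or [T [F q]]] or [T [F s]]] or [T [F q]]]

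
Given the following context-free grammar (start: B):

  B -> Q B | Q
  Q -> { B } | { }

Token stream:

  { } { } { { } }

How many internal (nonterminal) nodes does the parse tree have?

[B [Q { }] [B [Q { }] [B [Q { [B [Q { }]] }]]]]

8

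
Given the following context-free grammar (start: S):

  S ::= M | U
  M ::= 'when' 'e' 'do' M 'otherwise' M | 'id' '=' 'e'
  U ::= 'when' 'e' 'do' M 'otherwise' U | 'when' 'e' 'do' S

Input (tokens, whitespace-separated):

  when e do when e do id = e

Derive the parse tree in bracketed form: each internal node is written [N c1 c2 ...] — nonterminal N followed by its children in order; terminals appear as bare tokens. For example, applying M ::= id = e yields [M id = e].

S
U
when e do S
when e do U
when e do when e do S
when e do when e do M
when e do when e do id = e

[S [U when e do [S [U when e do [S [M id = e]]]]]]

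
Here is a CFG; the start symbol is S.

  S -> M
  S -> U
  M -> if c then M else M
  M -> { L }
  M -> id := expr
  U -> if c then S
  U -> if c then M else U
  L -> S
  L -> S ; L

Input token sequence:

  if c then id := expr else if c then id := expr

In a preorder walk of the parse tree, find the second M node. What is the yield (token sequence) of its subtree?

[S [U if c then [M id := expr] else [U if c then [S [M id := expr]]]]]

id := expr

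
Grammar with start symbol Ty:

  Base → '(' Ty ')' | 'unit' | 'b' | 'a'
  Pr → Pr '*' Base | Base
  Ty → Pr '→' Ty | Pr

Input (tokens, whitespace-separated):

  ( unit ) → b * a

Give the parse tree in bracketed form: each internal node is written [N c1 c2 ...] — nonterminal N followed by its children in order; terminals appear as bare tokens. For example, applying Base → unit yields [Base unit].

Ty
Pr → Ty
Base → Ty
( Ty ) → Ty
( Pr ) → Ty
( Base ) → Ty
( unit ) → Ty
( unit ) → Pr
( unit ) → Pr * Base
( unit ) → Base * Base
( unit ) → b * Base
( unit ) → b * a

[Ty [Pr [Base ( [Ty [Pr [Base unit]]] )]] → [Ty [Pr [Pr [Base b]] * [Base a]]]]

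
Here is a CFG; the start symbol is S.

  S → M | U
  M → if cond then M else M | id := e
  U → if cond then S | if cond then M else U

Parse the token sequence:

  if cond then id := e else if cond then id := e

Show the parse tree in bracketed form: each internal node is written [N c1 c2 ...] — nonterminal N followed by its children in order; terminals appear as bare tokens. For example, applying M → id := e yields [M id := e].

S
U
if cond then M else U
if cond then id := e else U
if cond then id := e else if cond then S
if cond then id := e else if cond then M
if cond then id := e else if cond then id := e

[S [U if cond then [M id := e] else [U if cond then [S [M id := e]]]]]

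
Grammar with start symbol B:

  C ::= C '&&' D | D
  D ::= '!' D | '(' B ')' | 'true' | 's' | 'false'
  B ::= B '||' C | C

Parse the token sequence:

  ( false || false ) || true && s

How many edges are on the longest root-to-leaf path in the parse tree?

8

[B [B [C [D ( [B [B [C [D false]]] || [C [D false]]] )]]] || [C [C [D true]] && [D s]]]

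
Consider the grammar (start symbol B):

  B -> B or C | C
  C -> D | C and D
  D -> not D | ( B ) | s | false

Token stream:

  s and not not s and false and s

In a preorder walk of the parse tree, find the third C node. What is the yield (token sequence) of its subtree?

s and not not s

[B [C [C [C [C [D s]] and [D not [D not [D s]]]] and [D false]] and [D s]]]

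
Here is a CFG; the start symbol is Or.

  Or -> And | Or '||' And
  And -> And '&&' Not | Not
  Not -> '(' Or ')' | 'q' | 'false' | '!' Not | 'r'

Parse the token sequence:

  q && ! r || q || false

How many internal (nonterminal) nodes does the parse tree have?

[Or [Or [Or [And [And [Not q]] && [Not ! [Not r]]]] || [And [Not q]]] || [And [Not false]]]

12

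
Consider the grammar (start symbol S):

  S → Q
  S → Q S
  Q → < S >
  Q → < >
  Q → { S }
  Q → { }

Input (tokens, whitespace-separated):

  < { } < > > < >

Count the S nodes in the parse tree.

[S [Q < [S [Q { }] [S [Q < >]]] >] [S [Q < >]]]

4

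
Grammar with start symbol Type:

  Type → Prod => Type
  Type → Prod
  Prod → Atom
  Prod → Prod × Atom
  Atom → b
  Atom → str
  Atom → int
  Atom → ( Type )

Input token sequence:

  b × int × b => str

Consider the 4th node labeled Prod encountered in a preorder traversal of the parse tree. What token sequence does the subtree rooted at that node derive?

str

[Type [Prod [Prod [Prod [Atom b]] × [Atom int]] × [Atom b]] => [Type [Prod [Atom str]]]]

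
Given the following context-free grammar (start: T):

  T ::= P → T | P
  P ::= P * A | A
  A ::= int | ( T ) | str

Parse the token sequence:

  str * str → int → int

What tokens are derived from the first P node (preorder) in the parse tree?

str * str

[T [P [P [A str]] * [A str]] → [T [P [A int]] → [T [P [A int]]]]]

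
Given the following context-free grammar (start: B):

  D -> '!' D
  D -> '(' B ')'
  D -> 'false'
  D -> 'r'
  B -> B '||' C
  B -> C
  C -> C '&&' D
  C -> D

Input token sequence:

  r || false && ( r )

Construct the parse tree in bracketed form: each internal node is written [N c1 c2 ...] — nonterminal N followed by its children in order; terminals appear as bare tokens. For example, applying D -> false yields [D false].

[B [B [C [D r]]] || [C [C [D false]] && [D ( [B [C [D r]]] )]]]

B
B || C
C || C
D || C
r || C
r || C && D
r || D && D
r || false && D
r || false && ( B )
r || false && ( C )
r || false && ( D )
r || false && ( r )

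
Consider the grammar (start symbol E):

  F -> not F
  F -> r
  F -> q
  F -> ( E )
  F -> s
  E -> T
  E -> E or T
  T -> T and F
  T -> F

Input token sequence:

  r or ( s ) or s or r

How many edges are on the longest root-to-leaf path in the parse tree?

8

[E [E [E [E [T [F r]]] or [T [F ( [E [T [F s]]] )]]] or [T [F s]]] or [T [F r]]]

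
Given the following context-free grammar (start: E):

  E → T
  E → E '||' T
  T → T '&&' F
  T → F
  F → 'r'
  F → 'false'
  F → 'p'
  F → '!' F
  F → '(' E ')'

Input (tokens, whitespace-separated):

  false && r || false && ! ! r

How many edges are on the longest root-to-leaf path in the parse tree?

5

[E [E [T [T [F false]] && [F r]]] || [T [T [F false]] && [F ! [F ! [F r]]]]]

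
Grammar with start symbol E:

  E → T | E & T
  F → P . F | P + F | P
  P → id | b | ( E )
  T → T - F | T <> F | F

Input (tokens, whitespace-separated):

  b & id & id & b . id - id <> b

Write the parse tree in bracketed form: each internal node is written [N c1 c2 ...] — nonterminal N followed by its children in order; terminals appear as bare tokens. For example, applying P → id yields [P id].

[E [E [E [E [T [F [P b]]]] & [T [F [P id]]]] & [T [F [P id]]]] & [T [T [T [F [P b] . [F [P id]]]] - [F [P id]]] <> [F [P b]]]]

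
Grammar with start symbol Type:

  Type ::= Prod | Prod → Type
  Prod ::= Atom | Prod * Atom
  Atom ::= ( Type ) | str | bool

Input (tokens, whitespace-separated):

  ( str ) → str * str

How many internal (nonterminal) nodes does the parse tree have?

[Type [Prod [Atom ( [Type [Prod [Atom str]]] )]] → [Type [Prod [Prod [Atom str]] * [Atom str]]]]

11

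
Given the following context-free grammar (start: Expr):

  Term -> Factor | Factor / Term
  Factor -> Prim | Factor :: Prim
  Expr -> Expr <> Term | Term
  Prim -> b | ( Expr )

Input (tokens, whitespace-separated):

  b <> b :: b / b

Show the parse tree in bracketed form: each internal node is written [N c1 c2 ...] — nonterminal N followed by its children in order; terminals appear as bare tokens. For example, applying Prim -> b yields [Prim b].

Expr
Expr <> Term
Term <> Term
Factor <> Term
Prim <> Term
b <> Term
b <> Factor / Term
b <> Factor :: Prim / Term
b <> Prim :: Prim / Term
b <> b :: Prim / Term
b <> b :: b / Term
b <> b :: b / Factor
b <> b :: b / Prim
b <> b :: b / b

[Expr [Expr [Term [Factor [Prim b]]]] <> [Term [Factor [Factor [Prim b]] :: [Prim b]] / [Term [Factor [Prim b]]]]]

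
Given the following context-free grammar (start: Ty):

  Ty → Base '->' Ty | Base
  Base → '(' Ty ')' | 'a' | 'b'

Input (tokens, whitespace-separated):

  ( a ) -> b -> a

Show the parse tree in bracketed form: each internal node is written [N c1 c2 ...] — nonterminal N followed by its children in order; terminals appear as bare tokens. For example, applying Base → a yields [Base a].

Ty
Base -> Ty
( Ty ) -> Ty
( Base ) -> Ty
( a ) -> Ty
( a ) -> Base -> Ty
( a ) -> b -> Ty
( a ) -> b -> Base
( a ) -> b -> a

[Ty [Base ( [Ty [Base a]] )] -> [Ty [Base b] -> [Ty [Base a]]]]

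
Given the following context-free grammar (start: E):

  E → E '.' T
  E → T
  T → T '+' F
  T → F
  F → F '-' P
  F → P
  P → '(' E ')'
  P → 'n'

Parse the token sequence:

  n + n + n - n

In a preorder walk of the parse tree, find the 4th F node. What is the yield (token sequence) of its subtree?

n

[E [T [T [T [F [P n]]] + [F [P n]]] + [F [F [P n]] - [P n]]]]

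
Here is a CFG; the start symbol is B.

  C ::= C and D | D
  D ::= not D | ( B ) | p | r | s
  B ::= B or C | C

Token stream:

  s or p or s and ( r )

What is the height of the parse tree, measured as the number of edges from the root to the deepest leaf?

[B [B [B [C [D s]]] or [C [D p]]] or [C [C [D s]] and [D ( [B [C [D r]]] )]]]

6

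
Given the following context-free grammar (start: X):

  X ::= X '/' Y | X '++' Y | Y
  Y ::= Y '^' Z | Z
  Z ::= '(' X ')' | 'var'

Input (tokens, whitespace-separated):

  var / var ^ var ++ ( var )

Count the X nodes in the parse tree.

[X [X [X [Y [Z var]]] / [Y [Y [Z var]] ^ [Z var]]] ++ [Y [Z ( [X [Y [Z var]]] )]]]

4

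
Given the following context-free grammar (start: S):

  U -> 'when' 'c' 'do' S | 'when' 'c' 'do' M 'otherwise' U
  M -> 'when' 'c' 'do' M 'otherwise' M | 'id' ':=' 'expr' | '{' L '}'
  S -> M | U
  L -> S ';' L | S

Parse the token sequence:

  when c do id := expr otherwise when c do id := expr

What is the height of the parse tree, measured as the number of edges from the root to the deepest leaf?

5

[S [U when c do [M id := expr] otherwise [U when c do [S [M id := expr]]]]]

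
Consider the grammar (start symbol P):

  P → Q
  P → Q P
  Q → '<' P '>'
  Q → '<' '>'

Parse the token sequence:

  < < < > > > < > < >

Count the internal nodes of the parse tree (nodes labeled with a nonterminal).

[P [Q < [P [Q < [P [Q < >]] >]] >] [P [Q < >] [P [Q < >]]]]

10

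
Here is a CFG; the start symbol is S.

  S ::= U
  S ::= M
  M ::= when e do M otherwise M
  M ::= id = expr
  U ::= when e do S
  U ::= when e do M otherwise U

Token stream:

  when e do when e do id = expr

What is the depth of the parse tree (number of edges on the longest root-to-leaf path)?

[S [U when e do [S [U when e do [S [M id = expr]]]]]]

6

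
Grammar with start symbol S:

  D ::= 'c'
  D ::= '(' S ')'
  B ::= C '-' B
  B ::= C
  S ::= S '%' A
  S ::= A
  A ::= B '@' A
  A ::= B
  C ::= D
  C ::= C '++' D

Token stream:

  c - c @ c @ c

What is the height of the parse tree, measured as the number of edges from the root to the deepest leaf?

[S [A [B [C [D c]] - [B [C [D c]]]] @ [A [B [C [D c]]] @ [A [B [C [D c]]]]]]]

7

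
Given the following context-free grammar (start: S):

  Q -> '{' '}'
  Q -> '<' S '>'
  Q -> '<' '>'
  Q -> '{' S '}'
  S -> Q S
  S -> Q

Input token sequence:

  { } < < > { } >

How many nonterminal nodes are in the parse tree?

8

[S [Q { }] [S [Q < [S [Q < >] [S [Q { }]]] >]]]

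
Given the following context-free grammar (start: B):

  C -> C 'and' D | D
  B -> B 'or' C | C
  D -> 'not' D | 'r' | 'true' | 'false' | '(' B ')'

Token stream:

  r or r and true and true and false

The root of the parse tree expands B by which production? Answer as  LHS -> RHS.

B -> B 'or' C

[B [B [C [D r]]] or [C [C [C [C [D r]] and [D true]] and [D true]] and [D false]]]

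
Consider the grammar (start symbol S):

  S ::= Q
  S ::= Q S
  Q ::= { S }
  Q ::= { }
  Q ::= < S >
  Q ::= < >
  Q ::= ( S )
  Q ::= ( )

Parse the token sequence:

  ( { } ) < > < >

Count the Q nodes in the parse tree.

[S [Q ( [S [Q { }]] )] [S [Q < >] [S [Q < >]]]]

4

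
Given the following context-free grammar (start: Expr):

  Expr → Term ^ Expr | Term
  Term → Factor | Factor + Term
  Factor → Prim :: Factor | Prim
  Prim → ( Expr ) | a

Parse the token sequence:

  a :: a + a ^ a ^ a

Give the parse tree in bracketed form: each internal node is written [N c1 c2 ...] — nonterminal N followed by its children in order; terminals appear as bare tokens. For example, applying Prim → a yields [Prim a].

[Expr [Term [Factor [Prim a] :: [Factor [Prim a]]] + [Term [Factor [Prim a]]]] ^ [Expr [Term [Factor [Prim a]]] ^ [Expr [Term [Factor [Prim a]]]]]]

Expr
Term ^ Expr
Factor + Term ^ Expr
Prim :: Factor + Term ^ Expr
a :: Factor + Term ^ Expr
a :: Prim + Term ^ Expr
a :: a + Term ^ Expr
a :: a + Factor ^ Expr
a :: a + Prim ^ Expr
a :: a + a ^ Expr
a :: a + a ^ Term ^ Expr
a :: a + a ^ Factor ^ Expr
a :: a + a ^ Prim ^ Expr
a :: a + a ^ a ^ Expr
a :: a + a ^ a ^ Term
a :: a + a ^ a ^ Factor
a :: a + a ^ a ^ Prim
a :: a + a ^ a ^ a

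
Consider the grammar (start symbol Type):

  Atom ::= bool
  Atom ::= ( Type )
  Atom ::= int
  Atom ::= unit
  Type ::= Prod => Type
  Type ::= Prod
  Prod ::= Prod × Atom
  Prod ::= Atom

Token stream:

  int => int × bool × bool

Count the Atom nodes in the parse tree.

4

[Type [Prod [Atom int]] => [Type [Prod [Prod [Prod [Atom int]] × [Atom bool]] × [Atom bool]]]]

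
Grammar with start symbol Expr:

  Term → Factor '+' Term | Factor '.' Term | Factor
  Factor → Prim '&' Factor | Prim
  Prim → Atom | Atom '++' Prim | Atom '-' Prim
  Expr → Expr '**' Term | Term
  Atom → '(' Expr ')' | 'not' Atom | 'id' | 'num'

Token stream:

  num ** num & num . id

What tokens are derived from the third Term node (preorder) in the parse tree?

id

[Expr [Expr [Term [Factor [Prim [Atom num]]]]] ** [Term [Factor [Prim [Atom num]] & [Factor [Prim [Atom num]]]] . [Term [Factor [Prim [Atom id]]]]]]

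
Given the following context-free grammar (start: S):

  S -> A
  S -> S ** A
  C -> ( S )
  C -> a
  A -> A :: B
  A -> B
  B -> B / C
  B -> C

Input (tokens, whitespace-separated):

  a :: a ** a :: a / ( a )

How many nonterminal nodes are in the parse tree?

[S [S [A [A [B [C a]]] :: [B [C a]]]] ** [A [A [B [C a]]] :: [B [B [C a]] / [C ( [S [A [B [C a]]]] )]]]]

20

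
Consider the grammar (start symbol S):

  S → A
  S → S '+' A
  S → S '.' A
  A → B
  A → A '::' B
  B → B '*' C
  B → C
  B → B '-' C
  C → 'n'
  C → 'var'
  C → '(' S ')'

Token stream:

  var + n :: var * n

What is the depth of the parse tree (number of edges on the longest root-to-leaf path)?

5

[S [S [A [B [C var]]]] + [A [A [B [C n]]] :: [B [B [C var]] * [C n]]]]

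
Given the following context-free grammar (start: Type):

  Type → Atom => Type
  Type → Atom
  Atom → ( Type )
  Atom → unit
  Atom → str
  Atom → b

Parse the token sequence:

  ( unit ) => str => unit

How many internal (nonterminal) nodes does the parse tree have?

8

[Type [Atom ( [Type [Atom unit]] )] => [Type [Atom str] => [Type [Atom unit]]]]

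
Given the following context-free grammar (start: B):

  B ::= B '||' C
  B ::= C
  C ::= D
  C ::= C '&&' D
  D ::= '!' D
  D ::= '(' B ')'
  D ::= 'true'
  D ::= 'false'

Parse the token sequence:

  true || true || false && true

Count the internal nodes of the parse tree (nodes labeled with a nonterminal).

[B [B [B [C [D true]]] || [C [D true]]] || [C [C [D false]] && [D true]]]

11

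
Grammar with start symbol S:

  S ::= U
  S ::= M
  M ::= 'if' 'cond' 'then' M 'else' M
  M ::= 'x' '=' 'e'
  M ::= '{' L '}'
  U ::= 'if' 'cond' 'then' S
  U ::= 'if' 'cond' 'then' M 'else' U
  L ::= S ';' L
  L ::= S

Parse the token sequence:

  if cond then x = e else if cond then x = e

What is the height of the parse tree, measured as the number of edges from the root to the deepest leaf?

5

[S [U if cond then [M x = e] else [U if cond then [S [M x = e]]]]]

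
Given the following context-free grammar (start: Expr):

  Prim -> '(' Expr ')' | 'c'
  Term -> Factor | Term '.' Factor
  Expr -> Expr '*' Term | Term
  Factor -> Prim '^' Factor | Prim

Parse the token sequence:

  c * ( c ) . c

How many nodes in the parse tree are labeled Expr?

[Expr [Expr [Term [Factor [Prim c]]]] * [Term [Term [Factor [Prim ( [Expr [Term [Factor [Prim c]]]] )]]] . [Factor [Prim c]]]]

3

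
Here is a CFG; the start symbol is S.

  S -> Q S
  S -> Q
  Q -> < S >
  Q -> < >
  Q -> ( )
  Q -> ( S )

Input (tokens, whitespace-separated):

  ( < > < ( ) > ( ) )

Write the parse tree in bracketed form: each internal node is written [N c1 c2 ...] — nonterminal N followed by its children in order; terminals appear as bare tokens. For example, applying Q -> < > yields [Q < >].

S
Q
( S )
( Q S )
( < > S )
( < > Q S )
( < > < S > S )
( < > < Q > S )
( < > < ( ) > S )
( < > < ( ) > Q )
( < > < ( ) > ( ) )

[S [Q ( [S [Q < >] [S [Q < [S [Q ( )]] >] [S [Q ( )]]]] )]]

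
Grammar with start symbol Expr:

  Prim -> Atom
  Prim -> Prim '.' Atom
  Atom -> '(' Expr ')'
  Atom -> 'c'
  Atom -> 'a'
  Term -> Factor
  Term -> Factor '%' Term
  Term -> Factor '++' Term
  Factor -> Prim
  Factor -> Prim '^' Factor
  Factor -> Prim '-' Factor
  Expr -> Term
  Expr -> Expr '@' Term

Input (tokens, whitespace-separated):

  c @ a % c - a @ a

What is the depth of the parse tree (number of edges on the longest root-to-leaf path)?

[Expr [Expr [Expr [Term [Factor [Prim [Atom c]]]]] @ [Term [Factor [Prim [Atom a]]] % [Term [Factor [Prim [Atom c]] - [Factor [Prim [Atom a]]]]]]] @ [Term [Factor [Prim [Atom a]]]]]

8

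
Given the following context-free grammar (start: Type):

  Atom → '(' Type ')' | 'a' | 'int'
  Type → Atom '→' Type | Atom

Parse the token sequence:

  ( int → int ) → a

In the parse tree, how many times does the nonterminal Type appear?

[Type [Atom ( [Type [Atom int] → [Type [Atom int]]] )] → [Type [Atom a]]]

4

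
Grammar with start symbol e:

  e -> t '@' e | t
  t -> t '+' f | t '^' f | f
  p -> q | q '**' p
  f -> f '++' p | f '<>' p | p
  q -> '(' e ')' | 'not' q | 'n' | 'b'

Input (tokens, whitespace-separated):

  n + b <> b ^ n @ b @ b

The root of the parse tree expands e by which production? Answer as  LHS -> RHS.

[e [t [t [t [f [p [q n]]]] + [f [f [p [q b]]] <> [p [q b]]]] ^ [f [p [q n]]]] @ [e [t [f [p [q b]]]] @ [e [t [f [p [q b]]]]]]]

e -> t '@' e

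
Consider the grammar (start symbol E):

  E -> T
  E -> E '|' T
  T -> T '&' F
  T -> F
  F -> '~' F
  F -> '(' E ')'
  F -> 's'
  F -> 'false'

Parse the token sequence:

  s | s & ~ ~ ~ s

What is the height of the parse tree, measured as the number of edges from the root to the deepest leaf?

[E [E [T [F s]]] | [T [T [F s]] & [F ~ [F ~ [F ~ [F s]]]]]]

6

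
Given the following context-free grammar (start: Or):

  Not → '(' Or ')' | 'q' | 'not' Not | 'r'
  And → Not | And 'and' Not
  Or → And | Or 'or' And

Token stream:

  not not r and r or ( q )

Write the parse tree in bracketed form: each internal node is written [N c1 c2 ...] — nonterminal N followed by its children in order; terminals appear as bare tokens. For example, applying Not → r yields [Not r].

[Or [Or [And [And [Not not [Not not [Not r]]]] and [Not r]]] or [And [Not ( [Or [And [Not q]]] )]]]

Or
Or or And
And or And
And and Not or And
Not and Not or And
not Not and Not or And
not not Not and Not or And
not not r and Not or And
not not r and r or And
not not r and r or Not
not not r and r or ( Or )
not not r and r or ( And )
not not r and r or ( Not )
not not r and r or ( q )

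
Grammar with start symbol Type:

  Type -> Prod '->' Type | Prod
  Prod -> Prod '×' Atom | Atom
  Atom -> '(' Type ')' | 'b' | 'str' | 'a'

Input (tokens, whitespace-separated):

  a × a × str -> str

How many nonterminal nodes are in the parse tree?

[Type [Prod [Prod [Prod [Atom a]] × [Atom a]] × [Atom str]] -> [Type [Prod [Atom str]]]]

10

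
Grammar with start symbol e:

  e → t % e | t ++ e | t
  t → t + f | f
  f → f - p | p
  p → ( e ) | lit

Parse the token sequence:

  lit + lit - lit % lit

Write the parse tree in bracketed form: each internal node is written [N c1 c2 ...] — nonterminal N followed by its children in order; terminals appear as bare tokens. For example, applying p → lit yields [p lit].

e
t % e
t + f % e
f + f % e
p + f % e
lit + f % e
lit + f - p % e
lit + p - p % e
lit + lit - p % e
lit + lit - lit % e
lit + lit - lit % t
lit + lit - lit % f
lit + lit - lit % p
lit + lit - lit % lit

[e [t [t [f [p lit]]] + [f [f [p lit]] - [p lit]]] % [e [t [f [p lit]]]]]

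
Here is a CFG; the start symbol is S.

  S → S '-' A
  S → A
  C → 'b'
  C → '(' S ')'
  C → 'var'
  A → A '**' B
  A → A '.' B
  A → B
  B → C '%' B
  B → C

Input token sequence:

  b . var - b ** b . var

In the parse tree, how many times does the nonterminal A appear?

[S [S [A [A [B [C b]]] . [B [C var]]]] - [A [A [A [B [C b]]] ** [B [C b]]] . [B [C var]]]]

5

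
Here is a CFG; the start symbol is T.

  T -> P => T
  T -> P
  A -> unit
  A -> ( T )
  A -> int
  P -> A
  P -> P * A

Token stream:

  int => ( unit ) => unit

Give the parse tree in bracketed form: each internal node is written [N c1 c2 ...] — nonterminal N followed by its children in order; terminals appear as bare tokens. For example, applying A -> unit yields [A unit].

T
P => T
A => T
int => T
int => P => T
int => A => T
int => ( T ) => T
int => ( P ) => T
int => ( A ) => T
int => ( unit ) => T
int => ( unit ) => P
int => ( unit ) => A
int => ( unit ) => unit

[T [P [A int]] => [T [P [A ( [T [P [A unit]]] )]] => [T [P [A unit]]]]]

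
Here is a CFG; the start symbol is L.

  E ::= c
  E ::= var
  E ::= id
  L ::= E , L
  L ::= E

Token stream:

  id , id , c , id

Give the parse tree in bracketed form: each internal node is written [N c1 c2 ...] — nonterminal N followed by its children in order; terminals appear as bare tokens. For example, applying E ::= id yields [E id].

L
E , L
id , L
id , E , L
id , id , L
id , id , E , L
id , id , c , L
id , id , c , E
id , id , c , id

[L [E id] , [L [E id] , [L [E c] , [L [E id]]]]]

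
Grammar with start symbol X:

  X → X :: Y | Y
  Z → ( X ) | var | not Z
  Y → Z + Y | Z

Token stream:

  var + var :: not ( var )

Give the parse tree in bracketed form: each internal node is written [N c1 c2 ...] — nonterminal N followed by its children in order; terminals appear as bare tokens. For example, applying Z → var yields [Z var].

[X [X [Y [Z var] + [Y [Z var]]]] :: [Y [Z not [Z ( [X [Y [Z var]]] )]]]]

X
X :: Y
Y :: Y
Z + Y :: Y
var + Y :: Y
var + Z :: Y
var + var :: Y
var + var :: Z
var + var :: not Z
var + var :: not ( X )
var + var :: not ( Y )
var + var :: not ( Z )
var + var :: not ( var )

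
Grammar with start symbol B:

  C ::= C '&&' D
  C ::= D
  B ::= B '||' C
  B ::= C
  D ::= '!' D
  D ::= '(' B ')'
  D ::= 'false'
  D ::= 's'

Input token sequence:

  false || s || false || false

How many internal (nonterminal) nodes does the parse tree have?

12

[B [B [B [B [C [D false]]] || [C [D s]]] || [C [D false]]] || [C [D false]]]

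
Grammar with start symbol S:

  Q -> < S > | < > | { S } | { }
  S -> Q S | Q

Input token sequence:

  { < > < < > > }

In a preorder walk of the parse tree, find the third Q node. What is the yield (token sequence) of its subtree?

< < > >

[S [Q { [S [Q < >] [S [Q < [S [Q < >]] >]]] }]]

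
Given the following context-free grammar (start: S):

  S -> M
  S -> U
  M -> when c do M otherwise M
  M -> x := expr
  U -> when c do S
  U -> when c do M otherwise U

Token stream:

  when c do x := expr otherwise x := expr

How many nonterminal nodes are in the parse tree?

[S [M when c do [M x := expr] otherwise [M x := expr]]]

4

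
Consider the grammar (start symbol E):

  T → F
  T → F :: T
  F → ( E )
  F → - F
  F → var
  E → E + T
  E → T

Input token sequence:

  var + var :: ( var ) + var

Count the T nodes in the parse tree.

[E [E [E [T [F var]]] + [T [F var] :: [T [F ( [E [T [F var]]] )]]]] + [T [F var]]]

5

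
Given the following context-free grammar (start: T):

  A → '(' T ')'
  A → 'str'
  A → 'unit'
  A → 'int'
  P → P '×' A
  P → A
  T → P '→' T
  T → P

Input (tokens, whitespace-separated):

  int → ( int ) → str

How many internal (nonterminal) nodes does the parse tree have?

12

[T [P [A int]] → [T [P [A ( [T [P [A int]]] )]] → [T [P [A str]]]]]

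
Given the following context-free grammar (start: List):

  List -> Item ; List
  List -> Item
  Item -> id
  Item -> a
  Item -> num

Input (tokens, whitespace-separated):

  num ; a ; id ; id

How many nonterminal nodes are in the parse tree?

8

[List [Item num] ; [List [Item a] ; [List [Item id] ; [List [Item id]]]]]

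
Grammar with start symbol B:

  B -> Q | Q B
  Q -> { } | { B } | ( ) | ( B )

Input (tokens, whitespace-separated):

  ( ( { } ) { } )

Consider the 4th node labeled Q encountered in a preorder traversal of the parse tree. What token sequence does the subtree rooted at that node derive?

{ }

[B [Q ( [B [Q ( [B [Q { }]] )] [B [Q { }]]] )]]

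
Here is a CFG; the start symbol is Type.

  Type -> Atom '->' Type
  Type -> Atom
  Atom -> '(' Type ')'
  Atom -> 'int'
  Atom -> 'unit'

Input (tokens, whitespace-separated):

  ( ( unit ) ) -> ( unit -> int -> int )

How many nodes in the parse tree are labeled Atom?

[Type [Atom ( [Type [Atom ( [Type [Atom unit]] )]] )] -> [Type [Atom ( [Type [Atom unit] -> [Type [Atom int] -> [Type [Atom int]]]] )]]]

7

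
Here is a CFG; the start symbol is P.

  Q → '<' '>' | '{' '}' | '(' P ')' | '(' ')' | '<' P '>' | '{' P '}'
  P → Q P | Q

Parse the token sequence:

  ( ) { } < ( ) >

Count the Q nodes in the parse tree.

[P [Q ( )] [P [Q { }] [P [Q < [P [Q ( )]] >]]]]

4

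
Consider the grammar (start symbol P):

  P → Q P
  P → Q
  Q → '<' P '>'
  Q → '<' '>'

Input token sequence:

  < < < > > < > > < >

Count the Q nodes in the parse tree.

[P [Q < [P [Q < [P [Q < >]] >] [P [Q < >]]] >] [P [Q < >]]]

5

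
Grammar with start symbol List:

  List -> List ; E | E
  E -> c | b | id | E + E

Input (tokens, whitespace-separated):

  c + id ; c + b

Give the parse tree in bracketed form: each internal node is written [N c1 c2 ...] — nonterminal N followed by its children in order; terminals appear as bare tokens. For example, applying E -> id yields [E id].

[List [List [E [E c] + [E id]]] ; [E [E c] + [E b]]]

List
List ; E
E ; E
E + E ; E
c + E ; E
c + id ; E
c + id ; E + E
c + id ; c + E
c + id ; c + b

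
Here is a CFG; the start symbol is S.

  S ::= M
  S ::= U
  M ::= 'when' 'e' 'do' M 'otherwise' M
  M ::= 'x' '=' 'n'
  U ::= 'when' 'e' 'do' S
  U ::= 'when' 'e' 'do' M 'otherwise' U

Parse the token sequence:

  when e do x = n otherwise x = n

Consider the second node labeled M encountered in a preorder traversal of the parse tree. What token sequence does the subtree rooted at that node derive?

x = n

[S [M when e do [M x = n] otherwise [M x = n]]]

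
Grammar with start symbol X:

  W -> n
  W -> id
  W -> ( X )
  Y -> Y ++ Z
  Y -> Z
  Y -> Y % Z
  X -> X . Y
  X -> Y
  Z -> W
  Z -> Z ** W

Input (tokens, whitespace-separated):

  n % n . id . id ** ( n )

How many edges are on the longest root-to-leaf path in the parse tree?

8

[X [X [X [Y [Y [Z [W n]]] % [Z [W n]]]] . [Y [Z [W id]]]] . [Y [Z [Z [W id]] ** [W ( [X [Y [Z [W n]]]] )]]]]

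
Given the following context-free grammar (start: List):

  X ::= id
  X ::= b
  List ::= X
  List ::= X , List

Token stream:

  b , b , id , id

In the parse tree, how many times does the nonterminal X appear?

[List [X b] , [List [X b] , [List [X id] , [List [X id]]]]]

4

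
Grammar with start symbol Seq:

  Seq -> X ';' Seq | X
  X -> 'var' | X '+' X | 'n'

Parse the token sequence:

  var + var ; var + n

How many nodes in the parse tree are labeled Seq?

[Seq [X [X var] + [X var]] ; [Seq [X [X var] + [X n]]]]

2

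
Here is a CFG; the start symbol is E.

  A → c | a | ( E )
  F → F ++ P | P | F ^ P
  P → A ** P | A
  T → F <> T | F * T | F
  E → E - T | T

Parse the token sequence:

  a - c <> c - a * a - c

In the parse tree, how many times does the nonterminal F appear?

[E [E [E [E [T [F [P [A a]]]]] - [T [F [P [A c]]] <> [T [F [P [A c]]]]]] - [T [F [P [A a]]] * [T [F [P [A a]]]]]] - [T [F [P [A c]]]]]

6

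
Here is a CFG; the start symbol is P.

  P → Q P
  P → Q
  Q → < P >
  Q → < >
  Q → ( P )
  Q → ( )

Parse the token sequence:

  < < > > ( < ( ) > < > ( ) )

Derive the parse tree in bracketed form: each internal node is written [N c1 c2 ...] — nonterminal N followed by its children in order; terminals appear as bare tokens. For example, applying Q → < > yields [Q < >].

P
Q P
< P > P
< Q > P
< < > > P
< < > > Q
< < > > ( P )
< < > > ( Q P )
< < > > ( < P > P )
< < > > ( < Q > P )
< < > > ( < ( ) > P )
< < > > ( < ( ) > Q P )
< < > > ( < ( ) > < > P )
< < > > ( < ( ) > < > Q )
< < > > ( < ( ) > < > ( ) )

[P [Q < [P [Q < >]] >] [P [Q ( [P [Q < [P [Q ( )]] >] [P [Q < >] [P [Q ( )]]]] )]]]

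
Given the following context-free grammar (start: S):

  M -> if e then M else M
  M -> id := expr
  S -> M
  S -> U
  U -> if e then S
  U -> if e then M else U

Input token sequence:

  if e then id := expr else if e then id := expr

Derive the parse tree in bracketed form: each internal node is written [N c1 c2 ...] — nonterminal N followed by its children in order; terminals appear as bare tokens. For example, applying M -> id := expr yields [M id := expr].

[S [U if e then [M id := expr] else [U if e then [S [M id := expr]]]]]

S
U
if e then M else U
if e then id := expr else U
if e then id := expr else if e then S
if e then id := expr else if e then M
if e then id := expr else if e then id := expr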